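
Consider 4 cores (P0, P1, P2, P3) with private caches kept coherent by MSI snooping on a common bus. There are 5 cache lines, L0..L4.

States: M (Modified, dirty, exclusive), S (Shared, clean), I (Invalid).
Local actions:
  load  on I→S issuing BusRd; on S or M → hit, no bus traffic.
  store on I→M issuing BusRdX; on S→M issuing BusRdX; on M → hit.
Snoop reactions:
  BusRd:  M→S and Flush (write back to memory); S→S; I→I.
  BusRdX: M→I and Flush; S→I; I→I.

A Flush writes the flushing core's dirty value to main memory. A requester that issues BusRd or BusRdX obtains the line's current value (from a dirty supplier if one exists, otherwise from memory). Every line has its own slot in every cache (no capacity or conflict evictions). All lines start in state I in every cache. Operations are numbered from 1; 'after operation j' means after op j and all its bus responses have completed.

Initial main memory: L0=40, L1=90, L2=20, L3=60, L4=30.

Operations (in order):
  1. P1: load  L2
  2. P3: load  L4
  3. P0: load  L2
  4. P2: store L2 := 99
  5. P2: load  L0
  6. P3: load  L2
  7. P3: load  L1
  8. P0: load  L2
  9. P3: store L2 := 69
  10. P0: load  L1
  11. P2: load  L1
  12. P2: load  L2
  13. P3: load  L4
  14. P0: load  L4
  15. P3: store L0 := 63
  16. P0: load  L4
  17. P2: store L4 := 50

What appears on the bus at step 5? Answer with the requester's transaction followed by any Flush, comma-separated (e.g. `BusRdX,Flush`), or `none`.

bus = BusRd

  op1 P1: load  L2 → I/S/I/I on L2; bus BusRd; mem=20
  op2 P3: load  L4 → I/I/I/S on L4; bus BusRd; mem=30
  op3 P0: load  L2 → S/S/I/I on L2; bus BusRd; mem=20
  op4 P2: store L2 := 99 → I/I/M/I on L2; bus BusRdX; mem=20
  op5 P2: load  L0 → I/I/S/I on L0; bus BusRd; mem=40
  op6 P3: load  L2 → I/I/S/S on L2; bus BusRd Flush; mem=99
  op7 P3: load  L1 → I/I/I/S on L1; bus BusRd; mem=90
  op8 P0: load  L2 → S/I/S/S on L2; bus BusRd; mem=99
  op9 P3: store L2 := 69 → I/I/I/M on L2; bus BusRdX; mem=99
  op10 P0: load  L1 → S/I/I/S on L1; bus BusRd; mem=90
  op11 P2: load  L1 → S/I/S/S on L1; bus BusRd; mem=90
  op12 P2: load  L2 → I/I/S/S on L2; bus BusRd Flush; mem=69
  op13 P3: load  L4 → I/I/I/S on L4; bus (none); mem=30
  op14 P0: load  L4 → S/I/I/S on L4; bus BusRd; mem=30
  op15 P3: store L0 := 63 → I/I/I/M on L0; bus BusRdX; mem=40
  op16 P0: load  L4 → S/I/I/S on L4; bus (none); mem=30
  op17 P2: store L4 := 50 → I/I/M/I on L4; bus BusRdX; mem=30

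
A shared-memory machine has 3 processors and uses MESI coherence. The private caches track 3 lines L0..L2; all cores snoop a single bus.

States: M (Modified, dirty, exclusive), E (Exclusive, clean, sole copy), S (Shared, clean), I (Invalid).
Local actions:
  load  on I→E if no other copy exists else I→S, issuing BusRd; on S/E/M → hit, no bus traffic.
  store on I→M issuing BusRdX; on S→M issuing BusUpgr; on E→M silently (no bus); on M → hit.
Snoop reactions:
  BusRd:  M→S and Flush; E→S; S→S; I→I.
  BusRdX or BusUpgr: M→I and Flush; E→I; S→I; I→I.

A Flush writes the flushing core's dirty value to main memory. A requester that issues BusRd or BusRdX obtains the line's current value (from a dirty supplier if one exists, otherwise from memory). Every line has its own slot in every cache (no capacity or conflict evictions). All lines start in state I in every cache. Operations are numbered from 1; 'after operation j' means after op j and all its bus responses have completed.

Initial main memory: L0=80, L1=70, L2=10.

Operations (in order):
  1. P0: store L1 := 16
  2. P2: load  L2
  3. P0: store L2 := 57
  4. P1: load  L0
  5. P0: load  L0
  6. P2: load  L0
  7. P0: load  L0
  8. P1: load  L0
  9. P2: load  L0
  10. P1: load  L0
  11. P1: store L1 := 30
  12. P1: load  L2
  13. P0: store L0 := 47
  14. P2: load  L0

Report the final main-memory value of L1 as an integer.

memory[L1] = 16

step 1: P0: store L1 := 16  ⟶  MII  (L1)  txn=BusRdX  M[L1]=70
step 2: P2: load  L2  ⟶  IIE  (L2)  txn=BusRd  M[L2]=10
step 3: P0: store L2 := 57  ⟶  MII  (L2)  txn=BusRdX  M[L2]=10
step 4: P1: load  L0  ⟶  IEI  (L0)  txn=BusRd  M[L0]=80
step 5: P0: load  L0  ⟶  SSI  (L0)  txn=BusRd  M[L0]=80
step 6: P2: load  L0  ⟶  SSS  (L0)  txn=BusRd  M[L0]=80
step 7: P0: load  L0  ⟶  SSS  (L0)  txn=∅  M[L0]=80
step 8: P1: load  L0  ⟶  SSS  (L0)  txn=∅  M[L0]=80
step 9: P2: load  L0  ⟶  SSS  (L0)  txn=∅  M[L0]=80
step 10: P1: load  L0  ⟶  SSS  (L0)  txn=∅  M[L0]=80
step 11: P1: store L1 := 30  ⟶  IMI  (L1)  txn=BusRdX+Flush  M[L1]=16
step 12: P1: load  L2  ⟶  SSI  (L2)  txn=BusRd+Flush  M[L2]=57
step 13: P0: store L0 := 47  ⟶  MII  (L0)  txn=BusUpgr  M[L0]=80
step 14: P2: load  L0  ⟶  SIS  (L0)  txn=BusRd+Flush  M[L0]=47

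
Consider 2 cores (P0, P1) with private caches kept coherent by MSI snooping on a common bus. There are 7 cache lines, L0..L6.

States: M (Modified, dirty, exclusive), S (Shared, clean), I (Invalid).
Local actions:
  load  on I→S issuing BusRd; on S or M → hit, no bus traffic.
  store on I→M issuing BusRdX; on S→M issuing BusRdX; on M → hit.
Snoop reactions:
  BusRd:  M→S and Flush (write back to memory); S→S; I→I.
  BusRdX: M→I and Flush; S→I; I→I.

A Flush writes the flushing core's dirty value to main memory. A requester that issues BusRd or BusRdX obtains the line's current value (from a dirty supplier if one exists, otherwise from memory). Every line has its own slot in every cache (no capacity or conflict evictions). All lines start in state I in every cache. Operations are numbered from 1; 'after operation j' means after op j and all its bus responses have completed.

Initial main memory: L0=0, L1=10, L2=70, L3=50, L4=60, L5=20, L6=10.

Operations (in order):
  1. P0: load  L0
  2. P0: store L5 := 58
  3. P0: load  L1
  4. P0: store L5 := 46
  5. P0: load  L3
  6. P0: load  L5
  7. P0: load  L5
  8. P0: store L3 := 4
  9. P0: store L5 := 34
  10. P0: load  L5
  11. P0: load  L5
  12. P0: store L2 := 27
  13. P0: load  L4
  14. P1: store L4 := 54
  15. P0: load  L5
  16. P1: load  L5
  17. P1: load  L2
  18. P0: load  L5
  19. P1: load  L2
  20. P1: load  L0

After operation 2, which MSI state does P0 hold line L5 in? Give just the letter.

state = M

step 1: P0: load  L0  ⟶  SI  (L0)  txn=BusRd  M[L0]=0
step 2: P0: store L5 := 58  ⟶  MI  (L5)  txn=BusRdX  M[L5]=20
step 3: P0: load  L1  ⟶  SI  (L1)  txn=BusRd  M[L1]=10
step 4: P0: store L5 := 46  ⟶  MI  (L5)  txn=∅  M[L5]=20
step 5: P0: load  L3  ⟶  SI  (L3)  txn=BusRd  M[L3]=50
step 6: P0: load  L5  ⟶  MI  (L5)  txn=∅  M[L5]=20
step 7: P0: load  L5  ⟶  MI  (L5)  txn=∅  M[L5]=20
step 8: P0: store L3 := 4  ⟶  MI  (L3)  txn=BusRdX  M[L3]=50
step 9: P0: store L5 := 34  ⟶  MI  (L5)  txn=∅  M[L5]=20
step 10: P0: load  L5  ⟶  MI  (L5)  txn=∅  M[L5]=20
step 11: P0: load  L5  ⟶  MI  (L5)  txn=∅  M[L5]=20
step 12: P0: store L2 := 27  ⟶  MI  (L2)  txn=BusRdX  M[L2]=70
step 13: P0: load  L4  ⟶  SI  (L4)  txn=BusRd  M[L4]=60
step 14: P1: store L4 := 54  ⟶  IM  (L4)  txn=BusRdX  M[L4]=60
step 15: P0: load  L5  ⟶  MI  (L5)  txn=∅  M[L5]=20
step 16: P1: load  L5  ⟶  SS  (L5)  txn=BusRd+Flush  M[L5]=34
step 17: P1: load  L2  ⟶  SS  (L2)  txn=BusRd+Flush  M[L2]=27
step 18: P0: load  L5  ⟶  SS  (L5)  txn=∅  M[L5]=34
step 19: P1: load  L2  ⟶  SS  (L2)  txn=∅  M[L2]=27
step 20: P1: load  L0  ⟶  SS  (L0)  txn=BusRd  M[L0]=0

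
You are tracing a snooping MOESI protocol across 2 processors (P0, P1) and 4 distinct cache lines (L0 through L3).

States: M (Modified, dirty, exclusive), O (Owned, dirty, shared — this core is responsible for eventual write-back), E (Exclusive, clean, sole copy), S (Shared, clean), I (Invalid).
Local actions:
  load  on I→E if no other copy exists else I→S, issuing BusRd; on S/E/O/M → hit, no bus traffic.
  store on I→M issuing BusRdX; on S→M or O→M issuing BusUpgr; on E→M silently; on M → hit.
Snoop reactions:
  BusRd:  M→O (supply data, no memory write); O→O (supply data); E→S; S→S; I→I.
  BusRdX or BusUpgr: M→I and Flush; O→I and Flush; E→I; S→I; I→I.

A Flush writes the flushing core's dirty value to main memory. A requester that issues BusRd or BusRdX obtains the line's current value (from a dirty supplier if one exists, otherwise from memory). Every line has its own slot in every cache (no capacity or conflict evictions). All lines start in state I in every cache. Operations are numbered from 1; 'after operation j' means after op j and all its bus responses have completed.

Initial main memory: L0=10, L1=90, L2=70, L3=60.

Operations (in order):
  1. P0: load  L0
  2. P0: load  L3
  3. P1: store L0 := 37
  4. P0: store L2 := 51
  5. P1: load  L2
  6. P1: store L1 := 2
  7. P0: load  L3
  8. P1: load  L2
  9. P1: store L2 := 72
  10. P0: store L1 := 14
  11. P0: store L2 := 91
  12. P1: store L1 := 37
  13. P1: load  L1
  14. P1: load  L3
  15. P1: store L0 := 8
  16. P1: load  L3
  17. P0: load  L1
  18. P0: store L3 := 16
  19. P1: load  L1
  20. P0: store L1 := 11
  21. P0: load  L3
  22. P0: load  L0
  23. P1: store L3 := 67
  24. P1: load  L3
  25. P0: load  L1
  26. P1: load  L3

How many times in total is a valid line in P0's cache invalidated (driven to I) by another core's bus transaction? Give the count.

[1] P0: load  L0 | P0:E(10), P1:I | bus: BusRd
[2] P0: load  L3 | P0:E(60), P1:I | bus: BusRd
[3] P1: store L0 := 37 | P0:I, P1:M(37) | bus: BusRdX
[4] P0: store L2 := 51 | P0:M(51), P1:I | bus: BusRdX
[5] P1: load  L2 | P0:O(51), P1:S(51) | bus: BusRd
[6] P1: store L1 := 2 | P0:I, P1:M(2) | bus: BusRdX
[7] P0: load  L3 | P0:E(60), P1:I | bus: none
[8] P1: load  L2 | P0:O(51), P1:S(51) | bus: none
[9] P1: store L2 := 72 | P0:I, P1:M(72) | bus: BusUpgr,Flush
[10] P0: store L1 := 14 | P0:M(14), P1:I | bus: BusRdX,Flush
[11] P0: store L2 := 91 | P0:M(91), P1:I | bus: BusRdX,Flush
[12] P1: store L1 := 37 | P0:I, P1:M(37) | bus: BusRdX,Flush
[13] P1: load  L1 | P0:I, P1:M(37) | bus: none
[14] P1: load  L3 | P0:S(60), P1:S(60) | bus: BusRd
[15] P1: store L0 := 8 | P0:I, P1:M(8) | bus: none
[16] P1: load  L3 | P0:S(60), P1:S(60) | bus: none
[17] P0: load  L1 | P0:S(37), P1:O(37) | bus: BusRd
[18] P0: store L3 := 16 | P0:M(16), P1:I | bus: BusUpgr
[19] P1: load  L1 | P0:S(37), P1:O(37) | bus: none
[20] P0: store L1 := 11 | P0:M(11), P1:I | bus: BusUpgr,Flush
[21] P0: load  L3 | P0:M(16), P1:I | bus: none
[22] P0: load  L0 | P0:S(8), P1:O(8) | bus: BusRd
[23] P1: store L3 := 67 | P0:I, P1:M(67) | bus: BusRdX,Flush
[24] P1: load  L3 | P0:I, P1:M(67) | bus: none
[25] P0: load  L1 | P0:M(11), P1:I | bus: none
[26] P1: load  L3 | P0:I, P1:M(67) | bus: none

invalidations = 4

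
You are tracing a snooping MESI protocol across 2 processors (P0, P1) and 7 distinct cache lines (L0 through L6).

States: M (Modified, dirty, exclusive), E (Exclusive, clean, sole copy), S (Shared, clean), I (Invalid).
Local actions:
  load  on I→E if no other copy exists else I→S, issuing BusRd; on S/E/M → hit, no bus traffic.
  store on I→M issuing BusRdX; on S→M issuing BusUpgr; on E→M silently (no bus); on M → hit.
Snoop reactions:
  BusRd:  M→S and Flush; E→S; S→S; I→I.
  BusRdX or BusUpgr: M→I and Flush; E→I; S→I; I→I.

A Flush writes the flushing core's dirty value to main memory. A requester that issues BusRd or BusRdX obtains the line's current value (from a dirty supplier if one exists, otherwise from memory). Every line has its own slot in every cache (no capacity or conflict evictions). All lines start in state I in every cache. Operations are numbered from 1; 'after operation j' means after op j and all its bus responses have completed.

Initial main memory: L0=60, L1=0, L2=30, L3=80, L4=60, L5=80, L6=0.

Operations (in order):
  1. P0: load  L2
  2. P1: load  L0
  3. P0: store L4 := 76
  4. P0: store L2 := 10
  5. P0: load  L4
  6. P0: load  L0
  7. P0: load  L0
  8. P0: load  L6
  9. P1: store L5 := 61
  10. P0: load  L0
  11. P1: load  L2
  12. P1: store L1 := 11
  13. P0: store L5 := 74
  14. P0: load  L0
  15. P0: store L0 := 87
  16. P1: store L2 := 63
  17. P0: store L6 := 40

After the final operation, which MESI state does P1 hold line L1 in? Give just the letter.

1. P0: load  L2  bus=[BusRd]  L2: P0=E P1=I  mem[L2]=30
2. P1: load  L0  bus=[BusRd]  L0: P0=I P1=E  mem[L0]=60
3. P0: store L4 := 76  bus=[BusRdX]  L4: P0=M P1=I  mem[L4]=60
4. P0: store L2 := 10  bus=[-]  L2: P0=M P1=I  mem[L2]=30
5. P0: load  L4  bus=[-]  L4: P0=M P1=I  mem[L4]=60
6. P0: load  L0  bus=[BusRd]  L0: P0=S P1=S  mem[L0]=60
7. P0: load  L0  bus=[-]  L0: P0=S P1=S  mem[L0]=60
8. P0: load  L6  bus=[BusRd]  L6: P0=E P1=I  mem[L6]=0
9. P1: store L5 := 61  bus=[BusRdX]  L5: P0=I P1=M  mem[L5]=80
10. P0: load  L0  bus=[-]  L0: P0=S P1=S  mem[L0]=60
11. P1: load  L2  bus=[BusRd,Flush]  L2: P0=S P1=S  mem[L2]=10
12. P1: store L1 := 11  bus=[BusRdX]  L1: P0=I P1=M  mem[L1]=0
13. P0: store L5 := 74  bus=[BusRdX,Flush]  L5: P0=M P1=I  mem[L5]=61
14. P0: load  L0  bus=[-]  L0: P0=S P1=S  mem[L0]=60
15. P0: store L0 := 87  bus=[BusUpgr]  L0: P0=M P1=I  mem[L0]=60
16. P1: store L2 := 63  bus=[BusUpgr]  L2: P0=I P1=M  mem[L2]=10
17. P0: store L6 := 40  bus=[-]  L6: P0=M P1=I  mem[L6]=0

state = M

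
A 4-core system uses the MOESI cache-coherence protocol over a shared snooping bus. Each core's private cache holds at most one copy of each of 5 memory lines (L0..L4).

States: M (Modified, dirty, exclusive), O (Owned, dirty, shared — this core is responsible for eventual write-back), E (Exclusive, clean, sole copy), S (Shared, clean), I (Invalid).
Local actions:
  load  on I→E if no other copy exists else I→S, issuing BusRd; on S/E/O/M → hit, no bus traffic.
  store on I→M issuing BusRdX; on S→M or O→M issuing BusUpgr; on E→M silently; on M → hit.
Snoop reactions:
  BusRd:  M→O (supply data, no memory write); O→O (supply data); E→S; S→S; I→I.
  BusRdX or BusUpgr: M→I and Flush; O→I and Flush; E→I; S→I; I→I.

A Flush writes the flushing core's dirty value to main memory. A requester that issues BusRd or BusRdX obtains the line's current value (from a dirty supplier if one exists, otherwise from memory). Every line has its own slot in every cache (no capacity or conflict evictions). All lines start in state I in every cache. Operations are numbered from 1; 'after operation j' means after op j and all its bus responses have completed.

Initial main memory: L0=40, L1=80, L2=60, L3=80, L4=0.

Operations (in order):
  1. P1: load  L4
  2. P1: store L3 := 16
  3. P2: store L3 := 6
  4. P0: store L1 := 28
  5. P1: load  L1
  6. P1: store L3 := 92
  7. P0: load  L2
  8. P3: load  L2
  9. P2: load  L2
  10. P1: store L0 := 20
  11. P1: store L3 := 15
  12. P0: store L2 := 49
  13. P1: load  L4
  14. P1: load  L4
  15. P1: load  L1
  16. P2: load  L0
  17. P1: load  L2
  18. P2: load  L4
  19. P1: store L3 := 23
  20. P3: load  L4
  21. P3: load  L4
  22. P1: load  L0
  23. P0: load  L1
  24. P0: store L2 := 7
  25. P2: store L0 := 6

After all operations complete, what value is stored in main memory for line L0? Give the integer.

memory[L0] = 20

1. P1: load  L4  bus=[BusRd]  L4: P0=I P1=E P2=I P3=I  mem[L4]=0
2. P1: store L3 := 16  bus=[BusRdX]  L3: P0=I P1=M P2=I P3=I  mem[L3]=80
3. P2: store L3 := 6  bus=[BusRdX,Flush]  L3: P0=I P1=I P2=M P3=I  mem[L3]=16
4. P0: store L1 := 28  bus=[BusRdX]  L1: P0=M P1=I P2=I P3=I  mem[L1]=80
5. P1: load  L1  bus=[BusRd]  L1: P0=O P1=S P2=I P3=I  mem[L1]=80
6. P1: store L3 := 92  bus=[BusRdX,Flush]  L3: P0=I P1=M P2=I P3=I  mem[L3]=6
7. P0: load  L2  bus=[BusRd]  L2: P0=E P1=I P2=I P3=I  mem[L2]=60
8. P3: load  L2  bus=[BusRd]  L2: P0=S P1=I P2=I P3=S  mem[L2]=60
9. P2: load  L2  bus=[BusRd]  L2: P0=S P1=I P2=S P3=S  mem[L2]=60
10. P1: store L0 := 20  bus=[BusRdX]  L0: P0=I P1=M P2=I P3=I  mem[L0]=40
11. P1: store L3 := 15  bus=[-]  L3: P0=I P1=M P2=I P3=I  mem[L3]=6
12. P0: store L2 := 49  bus=[BusUpgr]  L2: P0=M P1=I P2=I P3=I  mem[L2]=60
13. P1: load  L4  bus=[-]  L4: P0=I P1=E P2=I P3=I  mem[L4]=0
14. P1: load  L4  bus=[-]  L4: P0=I P1=E P2=I P3=I  mem[L4]=0
15. P1: load  L1  bus=[-]  L1: P0=O P1=S P2=I P3=I  mem[L1]=80
16. P2: load  L0  bus=[BusRd]  L0: P0=I P1=O P2=S P3=I  mem[L0]=40
17. P1: load  L2  bus=[BusRd]  L2: P0=O P1=S P2=I P3=I  mem[L2]=60
18. P2: load  L4  bus=[BusRd]  L4: P0=I P1=S P2=S P3=I  mem[L4]=0
19. P1: store L3 := 23  bus=[-]  L3: P0=I P1=M P2=I P3=I  mem[L3]=6
20. P3: load  L4  bus=[BusRd]  L4: P0=I P1=S P2=S P3=S  mem[L4]=0
21. P3: load  L4  bus=[-]  L4: P0=I P1=S P2=S P3=S  mem[L4]=0
22. P1: load  L0  bus=[-]  L0: P0=I P1=O P2=S P3=I  mem[L0]=40
23. P0: load  L1  bus=[-]  L1: P0=O P1=S P2=I P3=I  mem[L1]=80
24. P0: store L2 := 7  bus=[BusUpgr]  L2: P0=M P1=I P2=I P3=I  mem[L2]=60
25. P2: store L0 := 6  bus=[BusUpgr,Flush]  L0: P0=I P1=I P2=M P3=I  mem[L0]=20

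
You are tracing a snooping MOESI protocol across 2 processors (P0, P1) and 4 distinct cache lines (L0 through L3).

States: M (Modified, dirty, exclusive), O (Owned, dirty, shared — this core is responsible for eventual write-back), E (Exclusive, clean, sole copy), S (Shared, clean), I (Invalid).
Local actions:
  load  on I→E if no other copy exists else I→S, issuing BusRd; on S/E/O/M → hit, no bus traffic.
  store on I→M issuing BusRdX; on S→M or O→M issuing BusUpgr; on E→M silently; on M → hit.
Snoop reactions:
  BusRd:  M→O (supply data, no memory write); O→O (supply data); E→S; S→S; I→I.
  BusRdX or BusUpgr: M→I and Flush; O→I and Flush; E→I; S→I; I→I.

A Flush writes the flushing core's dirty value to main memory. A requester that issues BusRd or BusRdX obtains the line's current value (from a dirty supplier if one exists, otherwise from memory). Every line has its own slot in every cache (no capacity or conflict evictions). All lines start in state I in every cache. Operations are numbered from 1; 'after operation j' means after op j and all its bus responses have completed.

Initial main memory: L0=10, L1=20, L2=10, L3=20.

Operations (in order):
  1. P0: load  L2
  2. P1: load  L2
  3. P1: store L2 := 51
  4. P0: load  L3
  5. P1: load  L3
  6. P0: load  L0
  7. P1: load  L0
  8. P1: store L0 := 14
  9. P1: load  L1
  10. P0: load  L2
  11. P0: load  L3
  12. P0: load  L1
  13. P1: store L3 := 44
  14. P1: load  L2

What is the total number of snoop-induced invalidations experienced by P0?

step 1: P0: load  L2  ⟶  EI  (L2)  txn=BusRd  M[L2]=10
step 2: P1: load  L2  ⟶  SS  (L2)  txn=BusRd  M[L2]=10
step 3: P1: store L2 := 51  ⟶  IM  (L2)  txn=BusUpgr  M[L2]=10
step 4: P0: load  L3  ⟶  EI  (L3)  txn=BusRd  M[L3]=20
step 5: P1: load  L3  ⟶  SS  (L3)  txn=BusRd  M[L3]=20
step 6: P0: load  L0  ⟶  EI  (L0)  txn=BusRd  M[L0]=10
step 7: P1: load  L0  ⟶  SS  (L0)  txn=BusRd  M[L0]=10
step 8: P1: store L0 := 14  ⟶  IM  (L0)  txn=BusUpgr  M[L0]=10
step 9: P1: load  L1  ⟶  IE  (L1)  txn=BusRd  M[L1]=20
step 10: P0: load  L2  ⟶  SO  (L2)  txn=BusRd  M[L2]=10
step 11: P0: load  L3  ⟶  SS  (L3)  txn=∅  M[L3]=20
step 12: P0: load  L1  ⟶  SS  (L1)  txn=BusRd  M[L1]=20
step 13: P1: store L3 := 44  ⟶  IM  (L3)  txn=BusUpgr  M[L3]=20
step 14: P1: load  L2  ⟶  SO  (L2)  txn=∅  M[L2]=10

invalidations = 3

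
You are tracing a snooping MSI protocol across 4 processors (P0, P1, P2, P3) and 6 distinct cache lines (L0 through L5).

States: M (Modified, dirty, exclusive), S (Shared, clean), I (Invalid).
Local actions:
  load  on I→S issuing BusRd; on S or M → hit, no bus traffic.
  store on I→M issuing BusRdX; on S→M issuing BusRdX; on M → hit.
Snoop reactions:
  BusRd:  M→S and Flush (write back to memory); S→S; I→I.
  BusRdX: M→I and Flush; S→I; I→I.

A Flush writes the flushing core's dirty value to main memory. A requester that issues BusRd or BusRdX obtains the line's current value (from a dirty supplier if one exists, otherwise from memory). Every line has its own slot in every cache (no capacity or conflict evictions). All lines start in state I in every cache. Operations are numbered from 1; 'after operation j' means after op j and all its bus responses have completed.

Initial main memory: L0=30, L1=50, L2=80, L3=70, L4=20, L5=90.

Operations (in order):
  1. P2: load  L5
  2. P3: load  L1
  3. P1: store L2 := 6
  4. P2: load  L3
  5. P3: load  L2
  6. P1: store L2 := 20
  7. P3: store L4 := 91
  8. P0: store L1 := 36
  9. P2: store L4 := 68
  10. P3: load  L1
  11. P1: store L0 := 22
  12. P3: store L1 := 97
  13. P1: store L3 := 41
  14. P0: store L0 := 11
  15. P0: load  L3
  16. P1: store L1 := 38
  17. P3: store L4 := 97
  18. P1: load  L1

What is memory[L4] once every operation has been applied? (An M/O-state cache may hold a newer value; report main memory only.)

  op1 P2: load  L5 → I/I/S/I on L5; bus BusRd; mem=90
  op2 P3: load  L1 → I/I/I/S on L1; bus BusRd; mem=50
  op3 P1: store L2 := 6 → I/M/I/I on L2; bus BusRdX; mem=80
  op4 P2: load  L3 → I/I/S/I on L3; bus BusRd; mem=70
  op5 P3: load  L2 → I/S/I/S on L2; bus BusRd Flush; mem=6
  op6 P1: store L2 := 20 → I/M/I/I on L2; bus BusRdX; mem=6
  op7 P3: store L4 := 91 → I/I/I/M on L4; bus BusRdX; mem=20
  op8 P0: store L1 := 36 → M/I/I/I on L1; bus BusRdX; mem=50
  op9 P2: store L4 := 68 → I/I/M/I on L4; bus BusRdX Flush; mem=91
  op10 P3: load  L1 → S/I/I/S on L1; bus BusRd Flush; mem=36
  op11 P1: store L0 := 22 → I/M/I/I on L0; bus BusRdX; mem=30
  op12 P3: store L1 := 97 → I/I/I/M on L1; bus BusRdX; mem=36
  op13 P1: store L3 := 41 → I/M/I/I on L3; bus BusRdX; mem=70
  op14 P0: store L0 := 11 → M/I/I/I on L0; bus BusRdX Flush; mem=22
  op15 P0: load  L3 → S/S/I/I on L3; bus BusRd Flush; mem=41
  op16 P1: store L1 := 38 → I/M/I/I on L1; bus BusRdX Flush; mem=97
  op17 P3: store L4 := 97 → I/I/I/M on L4; bus BusRdX Flush; mem=68
  op18 P1: load  L1 → I/M/I/I on L1; bus (none); mem=97

memory[L4] = 68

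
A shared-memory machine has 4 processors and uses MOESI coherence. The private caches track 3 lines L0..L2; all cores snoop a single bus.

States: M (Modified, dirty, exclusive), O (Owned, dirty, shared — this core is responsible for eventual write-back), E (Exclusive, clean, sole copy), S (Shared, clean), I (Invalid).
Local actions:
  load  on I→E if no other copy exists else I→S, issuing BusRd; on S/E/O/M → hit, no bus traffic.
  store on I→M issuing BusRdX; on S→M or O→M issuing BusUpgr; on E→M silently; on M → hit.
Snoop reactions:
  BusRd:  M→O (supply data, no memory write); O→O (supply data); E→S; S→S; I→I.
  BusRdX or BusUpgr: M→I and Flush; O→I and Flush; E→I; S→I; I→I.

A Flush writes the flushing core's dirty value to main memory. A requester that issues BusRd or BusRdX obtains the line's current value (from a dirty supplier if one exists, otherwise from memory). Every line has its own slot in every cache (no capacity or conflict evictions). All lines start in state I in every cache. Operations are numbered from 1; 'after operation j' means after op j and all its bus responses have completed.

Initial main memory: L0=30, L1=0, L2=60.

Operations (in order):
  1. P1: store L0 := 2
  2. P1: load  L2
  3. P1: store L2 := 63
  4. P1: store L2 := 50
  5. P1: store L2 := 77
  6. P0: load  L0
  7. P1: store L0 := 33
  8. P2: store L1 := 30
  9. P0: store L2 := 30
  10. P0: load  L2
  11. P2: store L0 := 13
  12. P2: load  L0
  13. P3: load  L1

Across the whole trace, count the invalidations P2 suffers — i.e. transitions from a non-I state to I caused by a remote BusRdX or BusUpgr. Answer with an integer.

1. P1: store L0 := 2  bus=[BusRdX]  L0: P0=I P1=M P2=I P3=I  mem[L0]=30
2. P1: load  L2  bus=[BusRd]  L2: P0=I P1=E P2=I P3=I  mem[L2]=60
3. P1: store L2 := 63  bus=[-]  L2: P0=I P1=M P2=I P3=I  mem[L2]=60
4. P1: store L2 := 50  bus=[-]  L2: P0=I P1=M P2=I P3=I  mem[L2]=60
5. P1: store L2 := 77  bus=[-]  L2: P0=I P1=M P2=I P3=I  mem[L2]=60
6. P0: load  L0  bus=[BusRd]  L0: P0=S P1=O P2=I P3=I  mem[L0]=30
7. P1: store L0 := 33  bus=[BusUpgr]  L0: P0=I P1=M P2=I P3=I  mem[L0]=30
8. P2: store L1 := 30  bus=[BusRdX]  L1: P0=I P1=I P2=M P3=I  mem[L1]=0
9. P0: store L2 := 30  bus=[BusRdX,Flush]  L2: P0=M P1=I P2=I P3=I  mem[L2]=77
10. P0: load  L2  bus=[-]  L2: P0=M P1=I P2=I P3=I  mem[L2]=77
11. P2: store L0 := 13  bus=[BusRdX,Flush]  L0: P0=I P1=I P2=M P3=I  mem[L0]=33
12. P2: load  L0  bus=[-]  L0: P0=I P1=I P2=M P3=I  mem[L0]=33
13. P3: load  L1  bus=[BusRd]  L1: P0=I P1=I P2=O P3=S  mem[L1]=0

invalidations = 0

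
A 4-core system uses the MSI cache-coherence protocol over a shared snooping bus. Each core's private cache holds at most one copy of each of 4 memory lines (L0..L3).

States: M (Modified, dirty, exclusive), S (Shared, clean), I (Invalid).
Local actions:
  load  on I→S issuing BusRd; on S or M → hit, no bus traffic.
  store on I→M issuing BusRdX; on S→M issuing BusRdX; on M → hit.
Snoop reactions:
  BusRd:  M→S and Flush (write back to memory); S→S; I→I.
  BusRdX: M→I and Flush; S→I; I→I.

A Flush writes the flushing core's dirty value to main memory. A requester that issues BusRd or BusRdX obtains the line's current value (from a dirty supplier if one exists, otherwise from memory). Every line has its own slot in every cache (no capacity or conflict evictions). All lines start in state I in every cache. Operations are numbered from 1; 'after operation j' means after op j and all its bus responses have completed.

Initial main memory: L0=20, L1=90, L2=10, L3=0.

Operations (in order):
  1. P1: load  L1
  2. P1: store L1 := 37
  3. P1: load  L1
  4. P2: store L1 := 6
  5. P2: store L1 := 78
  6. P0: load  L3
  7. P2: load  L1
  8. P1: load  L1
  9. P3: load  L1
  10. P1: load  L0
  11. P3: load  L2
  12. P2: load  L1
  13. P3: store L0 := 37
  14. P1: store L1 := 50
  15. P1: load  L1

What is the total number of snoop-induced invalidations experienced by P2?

1. P1: load  L1  bus=[BusRd]  L1: P0=I P1=S P2=I P3=I  mem[L1]=90
2. P1: store L1 := 37  bus=[BusRdX]  L1: P0=I P1=M P2=I P3=I  mem[L1]=90
3. P1: load  L1  bus=[-]  L1: P0=I P1=M P2=I P3=I  mem[L1]=90
4. P2: store L1 := 6  bus=[BusRdX,Flush]  L1: P0=I P1=I P2=M P3=I  mem[L1]=37
5. P2: store L1 := 78  bus=[-]  L1: P0=I P1=I P2=M P3=I  mem[L1]=37
6. P0: load  L3  bus=[BusRd]  L3: P0=S P1=I P2=I P3=I  mem[L3]=0
7. P2: load  L1  bus=[-]  L1: P0=I P1=I P2=M P3=I  mem[L1]=37
8. P1: load  L1  bus=[BusRd,Flush]  L1: P0=I P1=S P2=S P3=I  mem[L1]=78
9. P3: load  L1  bus=[BusRd]  L1: P0=I P1=S P2=S P3=S  mem[L1]=78
10. P1: load  L0  bus=[BusRd]  L0: P0=I P1=S P2=I P3=I  mem[L0]=20
11. P3: load  L2  bus=[BusRd]  L2: P0=I P1=I P2=I P3=S  mem[L2]=10
12. P2: load  L1  bus=[-]  L1: P0=I P1=S P2=S P3=S  mem[L1]=78
13. P3: store L0 := 37  bus=[BusRdX]  L0: P0=I P1=I P2=I P3=M  mem[L0]=20
14. P1: store L1 := 50  bus=[BusRdX]  L1: P0=I P1=M P2=I P3=I  mem[L1]=78
15. P1: load  L1  bus=[-]  L1: P0=I P1=M P2=I P3=I  mem[L1]=78

invalidations = 1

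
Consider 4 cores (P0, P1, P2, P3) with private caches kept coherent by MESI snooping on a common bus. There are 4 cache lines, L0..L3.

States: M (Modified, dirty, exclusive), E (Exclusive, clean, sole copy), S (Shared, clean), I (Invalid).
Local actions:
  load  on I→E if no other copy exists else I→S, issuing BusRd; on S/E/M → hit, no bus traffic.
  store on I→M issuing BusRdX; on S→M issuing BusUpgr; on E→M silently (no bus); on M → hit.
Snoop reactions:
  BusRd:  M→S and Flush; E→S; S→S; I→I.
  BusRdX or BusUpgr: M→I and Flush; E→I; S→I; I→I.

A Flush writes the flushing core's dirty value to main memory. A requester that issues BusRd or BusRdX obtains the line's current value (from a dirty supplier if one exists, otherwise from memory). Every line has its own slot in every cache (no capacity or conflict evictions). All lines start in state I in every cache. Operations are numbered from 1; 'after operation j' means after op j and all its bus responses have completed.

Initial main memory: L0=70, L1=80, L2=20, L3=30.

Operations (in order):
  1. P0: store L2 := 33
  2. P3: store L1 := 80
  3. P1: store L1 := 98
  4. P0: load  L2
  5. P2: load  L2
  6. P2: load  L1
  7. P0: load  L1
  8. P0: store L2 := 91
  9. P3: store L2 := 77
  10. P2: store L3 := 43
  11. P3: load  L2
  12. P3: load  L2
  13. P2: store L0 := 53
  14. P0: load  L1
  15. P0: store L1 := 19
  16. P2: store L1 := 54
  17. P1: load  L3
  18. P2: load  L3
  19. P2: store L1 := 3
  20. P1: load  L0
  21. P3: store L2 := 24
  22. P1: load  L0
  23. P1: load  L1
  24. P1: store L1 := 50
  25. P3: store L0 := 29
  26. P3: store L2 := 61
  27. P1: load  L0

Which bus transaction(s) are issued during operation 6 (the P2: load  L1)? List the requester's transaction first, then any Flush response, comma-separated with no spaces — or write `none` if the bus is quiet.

bus = BusRd,Flush

1. P0: store L2 := 33  bus=[BusRdX]  L2: P0=M P1=I P2=I P3=I  mem[L2]=20
2. P3: store L1 := 80  bus=[BusRdX]  L1: P0=I P1=I P2=I P3=M  mem[L1]=80
3. P1: store L1 := 98  bus=[BusRdX,Flush]  L1: P0=I P1=M P2=I P3=I  mem[L1]=80
4. P0: load  L2  bus=[-]  L2: P0=M P1=I P2=I P3=I  mem[L2]=20
5. P2: load  L2  bus=[BusRd,Flush]  L2: P0=S P1=I P2=S P3=I  mem[L2]=33
6. P2: load  L1  bus=[BusRd,Flush]  L1: P0=I P1=S P2=S P3=I  mem[L1]=98
7. P0: load  L1  bus=[BusRd]  L1: P0=S P1=S P2=S P3=I  mem[L1]=98
8. P0: store L2 := 91  bus=[BusUpgr]  L2: P0=M P1=I P2=I P3=I  mem[L2]=33
9. P3: store L2 := 77  bus=[BusRdX,Flush]  L2: P0=I P1=I P2=I P3=M  mem[L2]=91
10. P2: store L3 := 43  bus=[BusRdX]  L3: P0=I P1=I P2=M P3=I  mem[L3]=30
11. P3: load  L2  bus=[-]  L2: P0=I P1=I P2=I P3=M  mem[L2]=91
12. P3: load  L2  bus=[-]  L2: P0=I P1=I P2=I P3=M  mem[L2]=91
13. P2: store L0 := 53  bus=[BusRdX]  L0: P0=I P1=I P2=M P3=I  mem[L0]=70
14. P0: load  L1  bus=[-]  L1: P0=S P1=S P2=S P3=I  mem[L1]=98
15. P0: store L1 := 19  bus=[BusUpgr]  L1: P0=M P1=I P2=I P3=I  mem[L1]=98
16. P2: store L1 := 54  bus=[BusRdX,Flush]  L1: P0=I P1=I P2=M P3=I  mem[L1]=19
17. P1: load  L3  bus=[BusRd,Flush]  L3: P0=I P1=S P2=S P3=I  mem[L3]=43
18. P2: load  L3  bus=[-]  L3: P0=I P1=S P2=S P3=I  mem[L3]=43
19. P2: store L1 := 3  bus=[-]  L1: P0=I P1=I P2=M P3=I  mem[L1]=19
20. P1: load  L0  bus=[BusRd,Flush]  L0: P0=I P1=S P2=S P3=I  mem[L0]=53
21. P3: store L2 := 24  bus=[-]  L2: P0=I P1=I P2=I P3=M  mem[L2]=91
22. P1: load  L0  bus=[-]  L0: P0=I P1=S P2=S P3=I  mem[L0]=53
23. P1: load  L1  bus=[BusRd,Flush]  L1: P0=I P1=S P2=S P3=I  mem[L1]=3
24. P1: store L1 := 50  bus=[BusUpgr]  L1: P0=I P1=M P2=I P3=I  mem[L1]=3
25. P3: store L0 := 29  bus=[BusRdX]  L0: P0=I P1=I P2=I P3=M  mem[L0]=53
26. P3: store L2 := 61  bus=[-]  L2: P0=I P1=I P2=I P3=M  mem[L2]=91
27. P1: load  L0  bus=[BusRd,Flush]  L0: P0=I P1=S P2=I P3=S  mem[L0]=29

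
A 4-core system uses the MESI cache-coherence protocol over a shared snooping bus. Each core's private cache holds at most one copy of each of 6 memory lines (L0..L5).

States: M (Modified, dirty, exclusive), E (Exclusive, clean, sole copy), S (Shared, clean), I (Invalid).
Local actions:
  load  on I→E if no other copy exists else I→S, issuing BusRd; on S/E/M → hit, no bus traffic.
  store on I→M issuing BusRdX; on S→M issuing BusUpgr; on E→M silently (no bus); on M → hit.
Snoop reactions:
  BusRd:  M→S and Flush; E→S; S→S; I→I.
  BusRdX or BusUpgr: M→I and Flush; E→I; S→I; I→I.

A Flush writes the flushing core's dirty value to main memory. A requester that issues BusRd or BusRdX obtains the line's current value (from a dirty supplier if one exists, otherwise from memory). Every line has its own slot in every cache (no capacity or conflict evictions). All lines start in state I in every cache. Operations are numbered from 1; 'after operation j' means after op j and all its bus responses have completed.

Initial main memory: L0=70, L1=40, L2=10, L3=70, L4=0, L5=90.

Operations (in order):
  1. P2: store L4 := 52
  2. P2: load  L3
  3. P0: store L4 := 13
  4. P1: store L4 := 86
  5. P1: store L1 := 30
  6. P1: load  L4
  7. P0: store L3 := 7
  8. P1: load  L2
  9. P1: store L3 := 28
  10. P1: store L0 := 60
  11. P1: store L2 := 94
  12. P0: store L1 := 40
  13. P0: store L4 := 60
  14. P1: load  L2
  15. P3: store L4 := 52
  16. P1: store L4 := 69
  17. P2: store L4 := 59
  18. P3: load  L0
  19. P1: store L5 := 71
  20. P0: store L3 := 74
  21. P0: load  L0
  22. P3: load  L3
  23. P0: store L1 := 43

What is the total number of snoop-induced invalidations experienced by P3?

[1] P2: store L4 := 52 | P0:I, P1:I, P2:M(52), P3:I | bus: BusRdX
[2] P2: load  L3 | P0:I, P1:I, P2:E(70), P3:I | bus: BusRd
[3] P0: store L4 := 13 | P0:M(13), P1:I, P2:I, P3:I | bus: BusRdX,Flush
[4] P1: store L4 := 86 | P0:I, P1:M(86), P2:I, P3:I | bus: BusRdX,Flush
[5] P1: store L1 := 30 | P0:I, P1:M(30), P2:I, P3:I | bus: BusRdX
[6] P1: load  L4 | P0:I, P1:M(86), P2:I, P3:I | bus: none
[7] P0: store L3 := 7 | P0:M(7), P1:I, P2:I, P3:I | bus: BusRdX
[8] P1: load  L2 | P0:I, P1:E(10), P2:I, P3:I | bus: BusRd
[9] P1: store L3 := 28 | P0:I, P1:M(28), P2:I, P3:I | bus: BusRdX,Flush
[10] P1: store L0 := 60 | P0:I, P1:M(60), P2:I, P3:I | bus: BusRdX
[11] P1: store L2 := 94 | P0:I, P1:M(94), P2:I, P3:I | bus: none
[12] P0: store L1 := 40 | P0:M(40), P1:I, P2:I, P3:I | bus: BusRdX,Flush
[13] P0: store L4 := 60 | P0:M(60), P1:I, P2:I, P3:I | bus: BusRdX,Flush
[14] P1: load  L2 | P0:I, P1:M(94), P2:I, P3:I | bus: none
[15] P3: store L4 := 52 | P0:I, P1:I, P2:I, P3:M(52) | bus: BusRdX,Flush
[16] P1: store L4 := 69 | P0:I, P1:M(69), P2:I, P3:I | bus: BusRdX,Flush
[17] P2: store L4 := 59 | P0:I, P1:I, P2:M(59), P3:I | bus: BusRdX,Flush
[18] P3: load  L0 | P0:I, P1:S(60), P2:I, P3:S(60) | bus: BusRd,Flush
[19] P1: store L5 := 71 | P0:I, P1:M(71), P2:I, P3:I | bus: BusRdX
[20] P0: store L3 := 74 | P0:M(74), P1:I, P2:I, P3:I | bus: BusRdX,Flush
[21] P0: load  L0 | P0:S(60), P1:S(60), P2:I, P3:S(60) | bus: BusRd
[22] P3: load  L3 | P0:S(74), P1:I, P2:I, P3:S(74) | bus: BusRd,Flush
[23] P0: store L1 := 43 | P0:M(43), P1:I, P2:I, P3:I | bus: none

invalidations = 1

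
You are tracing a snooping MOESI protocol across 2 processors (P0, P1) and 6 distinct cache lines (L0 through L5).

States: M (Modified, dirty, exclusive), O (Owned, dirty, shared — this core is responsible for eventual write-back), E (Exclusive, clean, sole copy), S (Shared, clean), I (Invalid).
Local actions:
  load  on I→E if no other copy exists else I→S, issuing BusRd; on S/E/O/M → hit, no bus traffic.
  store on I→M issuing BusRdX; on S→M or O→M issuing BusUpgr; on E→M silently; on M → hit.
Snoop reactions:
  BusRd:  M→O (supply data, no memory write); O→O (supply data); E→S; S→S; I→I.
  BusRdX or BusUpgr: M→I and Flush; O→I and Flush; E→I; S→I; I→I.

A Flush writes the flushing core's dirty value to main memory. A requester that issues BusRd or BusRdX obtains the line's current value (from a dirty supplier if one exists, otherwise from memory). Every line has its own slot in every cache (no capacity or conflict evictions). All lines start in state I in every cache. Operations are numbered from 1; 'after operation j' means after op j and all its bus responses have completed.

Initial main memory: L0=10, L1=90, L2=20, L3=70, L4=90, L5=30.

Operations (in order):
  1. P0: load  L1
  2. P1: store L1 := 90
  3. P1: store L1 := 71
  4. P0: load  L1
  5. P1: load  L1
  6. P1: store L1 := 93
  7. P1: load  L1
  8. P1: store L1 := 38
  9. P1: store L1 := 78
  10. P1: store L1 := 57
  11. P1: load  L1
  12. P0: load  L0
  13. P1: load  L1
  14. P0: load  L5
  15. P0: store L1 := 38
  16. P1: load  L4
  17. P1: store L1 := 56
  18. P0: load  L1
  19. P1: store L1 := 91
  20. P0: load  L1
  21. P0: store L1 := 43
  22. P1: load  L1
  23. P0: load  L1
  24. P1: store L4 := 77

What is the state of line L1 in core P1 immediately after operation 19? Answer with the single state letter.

state = M

step 1: P0: load  L1  ⟶  EI  (L1)  txn=BusRd  M[L1]=90
step 2: P1: store L1 := 90  ⟶  IM  (L1)  txn=BusRdX  M[L1]=90
step 3: P1: store L1 := 71  ⟶  IM  (L1)  txn=∅  M[L1]=90
step 4: P0: load  L1  ⟶  SO  (L1)  txn=BusRd  M[L1]=90
step 5: P1: load  L1  ⟶  SO  (L1)  txn=∅  M[L1]=90
step 6: P1: store L1 := 93  ⟶  IM  (L1)  txn=BusUpgr  M[L1]=90
step 7: P1: load  L1  ⟶  IM  (L1)  txn=∅  M[L1]=90
step 8: P1: store L1 := 38  ⟶  IM  (L1)  txn=∅  M[L1]=90
step 9: P1: store L1 := 78  ⟶  IM  (L1)  txn=∅  M[L1]=90
step 10: P1: store L1 := 57  ⟶  IM  (L1)  txn=∅  M[L1]=90
step 11: P1: load  L1  ⟶  IM  (L1)  txn=∅  M[L1]=90
step 12: P0: load  L0  ⟶  EI  (L0)  txn=BusRd  M[L0]=10
step 13: P1: load  L1  ⟶  IM  (L1)  txn=∅  M[L1]=90
step 14: P0: load  L5  ⟶  EI  (L5)  txn=BusRd  M[L5]=30
step 15: P0: store L1 := 38  ⟶  MI  (L1)  txn=BusRdX+Flush  M[L1]=57
step 16: P1: load  L4  ⟶  IE  (L4)  txn=BusRd  M[L4]=90
step 17: P1: store L1 := 56  ⟶  IM  (L1)  txn=BusRdX+Flush  M[L1]=38
step 18: P0: load  L1  ⟶  SO  (L1)  txn=BusRd  M[L1]=38
step 19: P1: store L1 := 91  ⟶  IM  (L1)  txn=BusUpgr  M[L1]=38
step 20: P0: load  L1  ⟶  SO  (L1)  txn=BusRd  M[L1]=38
step 21: P0: store L1 := 43  ⟶  MI  (L1)  txn=BusUpgr+Flush  M[L1]=91
step 22: P1: load  L1  ⟶  OS  (L1)  txn=BusRd  M[L1]=91
step 23: P0: load  L1  ⟶  OS  (L1)  txn=∅  M[L1]=91
step 24: P1: store L4 := 77  ⟶  IM  (L4)  txn=∅  M[L4]=90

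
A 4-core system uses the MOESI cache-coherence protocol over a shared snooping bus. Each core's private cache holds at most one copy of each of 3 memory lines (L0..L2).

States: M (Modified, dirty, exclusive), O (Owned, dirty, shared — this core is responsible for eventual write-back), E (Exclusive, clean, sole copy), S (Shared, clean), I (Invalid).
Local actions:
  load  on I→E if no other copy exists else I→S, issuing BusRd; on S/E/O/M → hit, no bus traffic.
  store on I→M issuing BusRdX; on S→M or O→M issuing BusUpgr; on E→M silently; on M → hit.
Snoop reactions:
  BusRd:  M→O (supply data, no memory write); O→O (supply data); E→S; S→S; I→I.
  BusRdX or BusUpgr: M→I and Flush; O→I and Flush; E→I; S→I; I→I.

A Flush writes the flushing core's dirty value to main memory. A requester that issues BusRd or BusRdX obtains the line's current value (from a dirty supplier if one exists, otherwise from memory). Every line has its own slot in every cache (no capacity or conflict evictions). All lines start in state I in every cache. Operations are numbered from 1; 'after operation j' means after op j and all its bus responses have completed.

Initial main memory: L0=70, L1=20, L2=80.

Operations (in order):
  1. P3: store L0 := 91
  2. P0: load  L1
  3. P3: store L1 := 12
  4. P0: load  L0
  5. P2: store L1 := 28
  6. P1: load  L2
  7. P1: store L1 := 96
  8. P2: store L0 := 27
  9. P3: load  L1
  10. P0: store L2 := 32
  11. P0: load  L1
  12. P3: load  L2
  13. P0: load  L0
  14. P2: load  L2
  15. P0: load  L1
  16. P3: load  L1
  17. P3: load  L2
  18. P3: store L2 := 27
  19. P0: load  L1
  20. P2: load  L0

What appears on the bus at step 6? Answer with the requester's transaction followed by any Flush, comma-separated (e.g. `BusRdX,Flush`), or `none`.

bus = BusRd

  op1 P3: store L0 := 91 → I/I/I/M on L0; bus BusRdX; mem=70
  op2 P0: load  L1 → E/I/I/I on L1; bus BusRd; mem=20
  op3 P3: store L1 := 12 → I/I/I/M on L1; bus BusRdX; mem=20
  op4 P0: load  L0 → S/I/I/O on L0; bus BusRd; mem=70
  op5 P2: store L1 := 28 → I/I/M/I on L1; bus BusRdX Flush; mem=12
  op6 P1: load  L2 → I/E/I/I on L2; bus BusRd; mem=80
  op7 P1: store L1 := 96 → I/M/I/I on L1; bus BusRdX Flush; mem=28
  op8 P2: store L0 := 27 → I/I/M/I on L0; bus BusRdX Flush; mem=91
  op9 P3: load  L1 → I/O/I/S on L1; bus BusRd; mem=28
  op10 P0: store L2 := 32 → M/I/I/I on L2; bus BusRdX; mem=80
  op11 P0: load  L1 → S/O/I/S on L1; bus BusRd; mem=28
  op12 P3: load  L2 → O/I/I/S on L2; bus BusRd; mem=80
  op13 P0: load  L0 → S/I/O/I on L0; bus BusRd; mem=91
  op14 P2: load  L2 → O/I/S/S on L2; bus BusRd; mem=80
  op15 P0: load  L1 → S/O/I/S on L1; bus (none); mem=28
  op16 P3: load  L1 → S/O/I/S on L1; bus (none); mem=28
  op17 P3: load  L2 → O/I/S/S on L2; bus (none); mem=80
  op18 P3: store L2 := 27 → I/I/I/M on L2; bus BusUpgr Flush; mem=32
  op19 P0: load  L1 → S/O/I/S on L1; bus (none); mem=28
  op20 P2: load  L0 → S/I/O/I on L0; bus (none); mem=91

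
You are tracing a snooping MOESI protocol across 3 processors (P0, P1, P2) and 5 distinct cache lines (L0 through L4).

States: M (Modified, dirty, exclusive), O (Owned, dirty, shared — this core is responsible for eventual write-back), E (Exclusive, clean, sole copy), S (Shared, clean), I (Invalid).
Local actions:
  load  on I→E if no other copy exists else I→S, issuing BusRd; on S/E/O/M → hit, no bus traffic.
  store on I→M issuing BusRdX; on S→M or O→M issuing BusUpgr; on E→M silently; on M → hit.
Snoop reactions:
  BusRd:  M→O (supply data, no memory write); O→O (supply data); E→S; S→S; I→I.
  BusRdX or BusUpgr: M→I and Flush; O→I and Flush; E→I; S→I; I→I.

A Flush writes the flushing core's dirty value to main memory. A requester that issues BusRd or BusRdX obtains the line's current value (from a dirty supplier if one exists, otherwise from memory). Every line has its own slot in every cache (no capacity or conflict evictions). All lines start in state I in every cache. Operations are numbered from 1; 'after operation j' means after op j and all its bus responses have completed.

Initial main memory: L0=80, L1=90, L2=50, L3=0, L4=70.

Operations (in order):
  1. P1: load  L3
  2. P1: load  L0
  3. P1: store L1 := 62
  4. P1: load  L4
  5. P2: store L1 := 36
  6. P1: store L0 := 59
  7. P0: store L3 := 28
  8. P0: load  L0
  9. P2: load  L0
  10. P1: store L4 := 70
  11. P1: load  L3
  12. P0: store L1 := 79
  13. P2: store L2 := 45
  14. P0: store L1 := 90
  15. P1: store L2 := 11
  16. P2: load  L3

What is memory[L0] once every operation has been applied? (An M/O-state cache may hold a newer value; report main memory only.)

memory[L0] = 80

  op1 P1: load  L3 → I/E/I on L3; bus BusRd; mem=0
  op2 P1: load  L0 → I/E/I on L0; bus BusRd; mem=80
  op3 P1: store L1 := 62 → I/M/I on L1; bus BusRdX; mem=90
  op4 P1: load  L4 → I/E/I on L4; bus BusRd; mem=70
  op5 P2: store L1 := 36 → I/I/M on L1; bus BusRdX Flush; mem=62
  op6 P1: store L0 := 59 → I/M/I on L0; bus (none); mem=80
  op7 P0: store L3 := 28 → M/I/I on L3; bus BusRdX; mem=0
  op8 P0: load  L0 → S/O/I on L0; bus BusRd; mem=80
  op9 P2: load  L0 → S/O/S on L0; bus BusRd; mem=80
  op10 P1: store L4 := 70 → I/M/I on L4; bus (none); mem=70
  op11 P1: load  L3 → O/S/I on L3; bus BusRd; mem=0
  op12 P0: store L1 := 79 → M/I/I on L1; bus BusRdX Flush; mem=36
  op13 P2: store L2 := 45 → I/I/M on L2; bus BusRdX; mem=50
  op14 P0: store L1 := 90 → M/I/I on L1; bus (none); mem=36
  op15 P1: store L2 := 11 → I/M/I on L2; bus BusRdX Flush; mem=45
  op16 P2: load  L3 → O/S/S on L3; bus BusRd; mem=0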